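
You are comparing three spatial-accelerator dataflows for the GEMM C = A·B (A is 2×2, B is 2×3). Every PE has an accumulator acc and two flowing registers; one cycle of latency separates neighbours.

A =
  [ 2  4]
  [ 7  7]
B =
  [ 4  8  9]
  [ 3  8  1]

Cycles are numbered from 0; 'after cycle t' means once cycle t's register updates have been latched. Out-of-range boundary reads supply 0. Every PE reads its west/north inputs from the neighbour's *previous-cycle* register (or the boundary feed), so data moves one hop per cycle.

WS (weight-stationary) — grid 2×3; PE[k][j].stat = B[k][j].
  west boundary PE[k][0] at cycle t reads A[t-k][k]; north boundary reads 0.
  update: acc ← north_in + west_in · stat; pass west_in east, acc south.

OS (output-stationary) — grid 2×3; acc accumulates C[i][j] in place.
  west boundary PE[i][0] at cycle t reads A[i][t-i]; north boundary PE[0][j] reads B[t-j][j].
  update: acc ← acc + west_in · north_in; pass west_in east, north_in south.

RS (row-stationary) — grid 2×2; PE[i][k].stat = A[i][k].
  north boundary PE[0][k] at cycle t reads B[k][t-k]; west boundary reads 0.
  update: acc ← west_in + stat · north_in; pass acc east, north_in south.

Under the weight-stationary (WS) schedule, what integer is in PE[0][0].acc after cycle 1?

WS on a 2×3 grid — tracing PE[0][0] and its feeders:
  t=0 PE[0][0]: acc=8 h=2 v=8
  t=1 PE[0][0]: acc=28 h=7 v=28

PE[0][0].acc = 28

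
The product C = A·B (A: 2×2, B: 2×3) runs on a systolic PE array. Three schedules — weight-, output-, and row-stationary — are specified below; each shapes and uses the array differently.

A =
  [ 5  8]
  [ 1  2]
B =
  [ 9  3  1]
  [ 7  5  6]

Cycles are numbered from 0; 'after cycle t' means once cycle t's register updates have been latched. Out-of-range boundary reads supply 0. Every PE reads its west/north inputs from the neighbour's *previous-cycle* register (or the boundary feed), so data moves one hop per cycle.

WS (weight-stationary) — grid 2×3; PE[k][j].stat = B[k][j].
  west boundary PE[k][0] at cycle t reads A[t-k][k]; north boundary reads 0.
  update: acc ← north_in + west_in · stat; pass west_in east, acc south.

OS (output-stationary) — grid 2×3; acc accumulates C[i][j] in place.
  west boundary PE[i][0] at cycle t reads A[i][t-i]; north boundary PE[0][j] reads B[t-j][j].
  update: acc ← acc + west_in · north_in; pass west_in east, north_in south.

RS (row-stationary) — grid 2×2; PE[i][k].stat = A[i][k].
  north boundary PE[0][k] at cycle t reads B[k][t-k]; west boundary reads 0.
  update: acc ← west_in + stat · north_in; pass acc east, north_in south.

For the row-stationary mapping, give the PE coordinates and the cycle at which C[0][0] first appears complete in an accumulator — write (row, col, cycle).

(row, col, cycle) = (0, 1, 1)

RS: C[0][0] accumulates in PE[0][1]:
  @0  [0,1]  acc 0  |  →0  ↓0
  @1  [0,1]  acc 101  |  →101  ↓7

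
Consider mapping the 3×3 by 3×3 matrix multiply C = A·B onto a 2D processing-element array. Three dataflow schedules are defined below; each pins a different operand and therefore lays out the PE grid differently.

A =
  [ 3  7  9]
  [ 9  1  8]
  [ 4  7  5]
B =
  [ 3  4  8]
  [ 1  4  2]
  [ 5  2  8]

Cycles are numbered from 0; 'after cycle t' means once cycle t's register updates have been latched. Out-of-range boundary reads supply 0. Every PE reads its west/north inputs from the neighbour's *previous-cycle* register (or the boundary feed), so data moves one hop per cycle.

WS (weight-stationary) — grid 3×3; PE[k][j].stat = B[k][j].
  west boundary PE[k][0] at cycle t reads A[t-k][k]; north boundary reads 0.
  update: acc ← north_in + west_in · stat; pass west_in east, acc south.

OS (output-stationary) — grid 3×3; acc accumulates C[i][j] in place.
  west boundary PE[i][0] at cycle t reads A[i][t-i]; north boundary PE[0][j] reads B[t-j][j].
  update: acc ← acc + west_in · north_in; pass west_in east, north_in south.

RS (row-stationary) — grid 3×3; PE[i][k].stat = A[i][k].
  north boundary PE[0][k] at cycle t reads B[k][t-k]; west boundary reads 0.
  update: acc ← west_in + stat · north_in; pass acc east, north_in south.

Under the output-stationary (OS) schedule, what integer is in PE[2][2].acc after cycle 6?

OS (3×3). Following PE[2][2] plus its west/north inputs:
  0: (1,2).acc=0  regs=<0,0>
  0: (2,1).acc=0  regs=<0,0>
  0: (2,2).acc=0  regs=<0,0>
  1: (1,2).acc=0  regs=<0,0>
  1: (2,1).acc=0  regs=<0,0>
  1: (2,2).acc=0  regs=<0,0>
  2: (1,2).acc=0  regs=<0,0>
  2: (2,1).acc=0  regs=<0,0>
  2: (2,2).acc=0  regs=<0,0>
  3: (1,2).acc=72  regs=<9,8>
  3: (2,1).acc=16  regs=<4,4>
  3: (2,2).acc=0  regs=<0,0>
  4: (1,2).acc=74  regs=<1,2>
  4: (2,1).acc=44  regs=<7,4>
  4: (2,2).acc=32  regs=<4,8>
  5: (1,2).acc=138  regs=<8,8>
  5: (2,1).acc=54  regs=<5,2>
  5: (2,2).acc=46  regs=<7,2>
  6: (1,2).acc=138  regs=<0,0>
  6: (2,1).acc=54  regs=<0,0>
  6: (2,2).acc=86  regs=<5,8>

PE[2][2].acc = 86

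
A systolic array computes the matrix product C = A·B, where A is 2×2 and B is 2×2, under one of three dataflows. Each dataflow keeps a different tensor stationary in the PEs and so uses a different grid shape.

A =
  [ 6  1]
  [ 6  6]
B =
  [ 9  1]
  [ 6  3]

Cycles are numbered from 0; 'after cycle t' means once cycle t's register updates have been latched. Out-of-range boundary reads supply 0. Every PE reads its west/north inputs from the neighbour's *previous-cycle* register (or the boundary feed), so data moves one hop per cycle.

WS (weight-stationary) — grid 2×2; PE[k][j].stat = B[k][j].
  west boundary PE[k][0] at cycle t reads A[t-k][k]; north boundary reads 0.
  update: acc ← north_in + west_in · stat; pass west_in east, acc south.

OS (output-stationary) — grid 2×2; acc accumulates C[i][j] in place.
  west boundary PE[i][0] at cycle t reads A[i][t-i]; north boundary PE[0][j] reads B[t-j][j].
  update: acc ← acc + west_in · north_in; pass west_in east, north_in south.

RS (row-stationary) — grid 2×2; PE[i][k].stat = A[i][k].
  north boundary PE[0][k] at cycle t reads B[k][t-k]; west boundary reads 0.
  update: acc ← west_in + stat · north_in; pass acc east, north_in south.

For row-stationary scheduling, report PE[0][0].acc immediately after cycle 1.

PE[0][0].acc = 6

Tracing RS — 2×2 array, target PE[0][0]:
  t=0 PE[0][0]: acc=54 h=54 v=9
  t=1 PE[0][0]: acc=6 h=6 v=1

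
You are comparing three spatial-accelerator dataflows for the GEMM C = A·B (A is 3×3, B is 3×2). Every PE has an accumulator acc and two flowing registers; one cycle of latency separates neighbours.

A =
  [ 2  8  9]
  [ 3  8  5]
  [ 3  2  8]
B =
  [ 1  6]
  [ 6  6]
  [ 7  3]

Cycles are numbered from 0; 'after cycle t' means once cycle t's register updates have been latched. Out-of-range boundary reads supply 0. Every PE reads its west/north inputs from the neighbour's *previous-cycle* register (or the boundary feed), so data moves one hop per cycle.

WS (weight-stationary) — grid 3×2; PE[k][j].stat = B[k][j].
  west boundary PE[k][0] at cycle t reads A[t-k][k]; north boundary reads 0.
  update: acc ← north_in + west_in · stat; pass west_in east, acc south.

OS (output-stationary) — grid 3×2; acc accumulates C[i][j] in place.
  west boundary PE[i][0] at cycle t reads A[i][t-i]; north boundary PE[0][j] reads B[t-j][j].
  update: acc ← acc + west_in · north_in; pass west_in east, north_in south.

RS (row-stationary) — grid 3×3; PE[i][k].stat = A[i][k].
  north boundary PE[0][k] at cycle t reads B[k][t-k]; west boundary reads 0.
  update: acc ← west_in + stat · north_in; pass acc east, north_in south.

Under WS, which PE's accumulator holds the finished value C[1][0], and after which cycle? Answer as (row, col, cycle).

(row, col, cycle) = (2, 0, 3)

Under WS, C[1][0] lands at PE[2][0]:
  after 0 — PE[2][0] acc=0, pass-E 0, pass-S 0
  after 1 — PE[2][0] acc=0, pass-E 0, pass-S 0
  after 2 — PE[2][0] acc=113, pass-E 9, pass-S 113
  after 3 — PE[2][0] acc=86, pass-E 5, pass-S 86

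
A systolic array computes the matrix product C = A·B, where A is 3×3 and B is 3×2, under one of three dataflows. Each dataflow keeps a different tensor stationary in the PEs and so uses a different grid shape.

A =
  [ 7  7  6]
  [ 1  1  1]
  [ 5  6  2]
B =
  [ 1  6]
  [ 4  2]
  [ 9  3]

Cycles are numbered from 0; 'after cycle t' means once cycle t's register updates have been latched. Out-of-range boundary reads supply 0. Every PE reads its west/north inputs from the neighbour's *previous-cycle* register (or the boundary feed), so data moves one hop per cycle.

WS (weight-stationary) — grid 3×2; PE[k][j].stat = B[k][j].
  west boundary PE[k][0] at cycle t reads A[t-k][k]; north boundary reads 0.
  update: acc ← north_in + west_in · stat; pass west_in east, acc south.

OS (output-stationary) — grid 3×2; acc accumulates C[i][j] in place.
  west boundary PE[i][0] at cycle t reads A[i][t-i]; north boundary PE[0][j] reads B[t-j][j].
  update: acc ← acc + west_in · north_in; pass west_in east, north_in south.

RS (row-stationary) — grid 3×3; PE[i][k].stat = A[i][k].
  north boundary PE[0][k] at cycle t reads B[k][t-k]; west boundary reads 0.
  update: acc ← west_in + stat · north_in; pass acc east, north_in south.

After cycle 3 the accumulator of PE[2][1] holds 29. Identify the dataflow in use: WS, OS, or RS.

Under WS (3×2), PE[2][1]:
  0: (2,1).acc=0  regs=<0,0>
  1: (2,1).acc=0  regs=<0,0>
  2: (2,1).acc=0  regs=<0,0>
  3: (2,1).acc=74  regs=<6,74>
Under OS (3×2), PE[2][1]:
  0: (2,1).acc=0  regs=<0,0>
  1: (2,1).acc=0  regs=<0,0>
  2: (2,1).acc=0  regs=<0,0>
  3: (2,1).acc=30  regs=<5,6>
Under RS (3×3), PE[2][1]:
  0: (2,1).acc=0  regs=<0,0>
  1: (2,1).acc=0  regs=<0,0>
  2: (2,1).acc=0  regs=<0,0>
  3: (2,1).acc=29  regs=<29,4>

dataflow = RS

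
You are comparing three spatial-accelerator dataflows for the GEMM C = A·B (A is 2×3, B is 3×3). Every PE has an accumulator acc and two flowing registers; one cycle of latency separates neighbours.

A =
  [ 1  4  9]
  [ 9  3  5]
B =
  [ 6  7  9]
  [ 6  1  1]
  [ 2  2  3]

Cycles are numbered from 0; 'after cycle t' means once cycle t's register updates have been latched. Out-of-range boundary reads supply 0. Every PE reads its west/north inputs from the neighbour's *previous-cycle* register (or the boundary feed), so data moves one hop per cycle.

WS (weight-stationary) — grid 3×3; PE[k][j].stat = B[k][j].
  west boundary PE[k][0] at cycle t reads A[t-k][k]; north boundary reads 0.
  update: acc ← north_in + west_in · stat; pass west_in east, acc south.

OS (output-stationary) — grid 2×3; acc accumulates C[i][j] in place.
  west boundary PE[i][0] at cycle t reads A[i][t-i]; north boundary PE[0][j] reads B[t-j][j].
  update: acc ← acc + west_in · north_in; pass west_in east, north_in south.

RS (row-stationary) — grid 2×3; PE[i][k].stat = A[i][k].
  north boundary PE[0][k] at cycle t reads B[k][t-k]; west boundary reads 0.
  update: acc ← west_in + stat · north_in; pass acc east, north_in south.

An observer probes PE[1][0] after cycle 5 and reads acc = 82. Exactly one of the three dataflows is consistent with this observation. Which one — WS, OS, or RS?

dataflow = OS

WS (3×3 grid), PE[1][0]:
  0: (1,0).acc=0  regs=<0,0>
  1: (1,0).acc=30  regs=<4,30>
  2: (1,0).acc=72  regs=<3,72>
  3: (1,0).acc=0  regs=<0,0>
  4: (1,0).acc=0  regs=<0,0>
  5: (1,0).acc=0  regs=<0,0>
OS (2×3 grid), PE[1][0]:
  0: (1,0).acc=0  regs=<0,0>
  1: (1,0).acc=54  regs=<9,6>
  2: (1,0).acc=72  regs=<3,6>
  3: (1,0).acc=82  regs=<5,2>
  4: (1,0).acc=82  regs=<0,0>
  5: (1,0).acc=82  regs=<0,0>
RS (2×3 grid), PE[1][0]:
  0: (1,0).acc=0  regs=<0,0>
  1: (1,0).acc=54  regs=<54,6>
  2: (1,0).acc=63  regs=<63,7>
  3: (1,0).acc=81  regs=<81,9>
  4: (1,0).acc=0  regs=<0,0>
  5: (1,0).acc=0  regs=<0,0>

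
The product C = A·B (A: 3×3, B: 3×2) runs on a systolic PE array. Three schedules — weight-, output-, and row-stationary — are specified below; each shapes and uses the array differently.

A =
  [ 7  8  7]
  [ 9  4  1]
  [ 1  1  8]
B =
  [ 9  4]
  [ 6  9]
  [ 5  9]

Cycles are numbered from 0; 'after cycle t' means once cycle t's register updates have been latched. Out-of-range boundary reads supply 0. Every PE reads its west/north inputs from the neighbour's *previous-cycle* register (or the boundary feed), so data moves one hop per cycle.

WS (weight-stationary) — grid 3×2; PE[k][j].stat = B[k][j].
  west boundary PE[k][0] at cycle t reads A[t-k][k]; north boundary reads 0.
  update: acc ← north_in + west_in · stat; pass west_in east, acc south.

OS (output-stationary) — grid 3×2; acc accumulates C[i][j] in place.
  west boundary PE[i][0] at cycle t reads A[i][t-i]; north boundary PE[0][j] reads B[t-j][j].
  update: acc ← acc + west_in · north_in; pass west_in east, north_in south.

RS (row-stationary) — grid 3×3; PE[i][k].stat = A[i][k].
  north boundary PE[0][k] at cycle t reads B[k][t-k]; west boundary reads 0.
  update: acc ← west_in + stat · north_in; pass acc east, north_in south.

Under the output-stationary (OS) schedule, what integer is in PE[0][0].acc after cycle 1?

OS 3×2: PE[0][0] cycle-by-cycle (with neighbour feeds):
  cycle 0: PE[0][0] → acc 63, east 7, south 9
  cycle 1: PE[0][0] → acc 111, east 8, south 6

PE[0][0].acc = 111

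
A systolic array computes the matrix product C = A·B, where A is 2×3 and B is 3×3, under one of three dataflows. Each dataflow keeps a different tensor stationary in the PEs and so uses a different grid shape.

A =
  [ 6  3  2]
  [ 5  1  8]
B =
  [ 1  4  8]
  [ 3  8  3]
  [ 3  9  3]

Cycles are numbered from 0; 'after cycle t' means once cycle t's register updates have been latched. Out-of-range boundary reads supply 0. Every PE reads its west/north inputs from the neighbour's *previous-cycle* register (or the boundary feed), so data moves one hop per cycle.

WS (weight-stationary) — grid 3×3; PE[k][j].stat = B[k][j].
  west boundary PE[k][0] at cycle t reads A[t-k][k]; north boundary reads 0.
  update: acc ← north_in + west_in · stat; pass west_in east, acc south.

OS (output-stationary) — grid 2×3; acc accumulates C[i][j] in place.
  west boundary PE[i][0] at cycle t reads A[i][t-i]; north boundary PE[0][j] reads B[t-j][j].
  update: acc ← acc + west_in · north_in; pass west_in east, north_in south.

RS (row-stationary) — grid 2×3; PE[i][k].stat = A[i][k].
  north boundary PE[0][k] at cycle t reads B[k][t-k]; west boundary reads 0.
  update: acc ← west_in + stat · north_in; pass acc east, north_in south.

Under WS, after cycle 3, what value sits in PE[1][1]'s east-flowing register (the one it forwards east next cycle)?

Tracing WS — 3×3 array, target PE[1][1]:
  step 0 · PE0,1: acc=0; fwd→0 fwd↓0
  step 0 · PE1,0: acc=0; fwd→0 fwd↓0
  step 0 · PE1,1: acc=0; fwd→0 fwd↓0
  step 1 · PE0,1: acc=24; fwd→6 fwd↓24
  step 1 · PE1,0: acc=15; fwd→3 fwd↓15
  step 1 · PE1,1: acc=0; fwd→0 fwd↓0
  step 2 · PE0,1: acc=20; fwd→5 fwd↓20
  step 2 · PE1,0: acc=8; fwd→1 fwd↓8
  step 2 · PE1,1: acc=48; fwd→3 fwd↓48
  step 3 · PE0,1: acc=0; fwd→0 fwd↓0
  step 3 · PE1,0: acc=0; fwd→0 fwd↓0
  step 3 · PE1,1: acc=28; fwd→1 fwd↓28

register = 1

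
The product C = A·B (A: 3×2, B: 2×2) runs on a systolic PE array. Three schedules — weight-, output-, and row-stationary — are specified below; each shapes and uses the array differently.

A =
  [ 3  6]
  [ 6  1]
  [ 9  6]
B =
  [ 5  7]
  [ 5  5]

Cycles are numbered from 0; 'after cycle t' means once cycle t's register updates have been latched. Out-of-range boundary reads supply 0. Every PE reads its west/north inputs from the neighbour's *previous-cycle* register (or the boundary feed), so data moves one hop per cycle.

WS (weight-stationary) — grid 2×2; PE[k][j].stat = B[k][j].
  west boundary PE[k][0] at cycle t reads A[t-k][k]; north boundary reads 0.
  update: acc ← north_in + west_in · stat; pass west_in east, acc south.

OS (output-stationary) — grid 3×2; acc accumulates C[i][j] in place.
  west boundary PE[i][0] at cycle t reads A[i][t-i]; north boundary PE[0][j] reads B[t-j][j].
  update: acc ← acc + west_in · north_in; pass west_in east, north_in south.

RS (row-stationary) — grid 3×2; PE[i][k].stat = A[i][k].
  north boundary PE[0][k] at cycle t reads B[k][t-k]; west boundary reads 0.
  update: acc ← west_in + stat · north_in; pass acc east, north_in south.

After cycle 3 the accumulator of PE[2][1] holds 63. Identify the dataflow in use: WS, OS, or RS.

dataflow = OS

— WS: 2×2 array has no PE[2][1].
OS [3×2] PE[2][1] across cycles:
  step 0 · PE2,1: acc=0; fwd→0 fwd↓0
  step 1 · PE2,1: acc=0; fwd→0 fwd↓0
  step 2 · PE2,1: acc=0; fwd→0 fwd↓0
  step 3 · PE2,1: acc=63; fwd→9 fwd↓7
RS [3×2] PE[2][1] across cycles:
  step 0 · PE2,1: acc=0; fwd→0 fwd↓0
  step 1 · PE2,1: acc=0; fwd→0 fwd↓0
  step 2 · PE2,1: acc=0; fwd→0 fwd↓0
  step 3 · PE2,1: acc=75; fwd→75 fwd↓5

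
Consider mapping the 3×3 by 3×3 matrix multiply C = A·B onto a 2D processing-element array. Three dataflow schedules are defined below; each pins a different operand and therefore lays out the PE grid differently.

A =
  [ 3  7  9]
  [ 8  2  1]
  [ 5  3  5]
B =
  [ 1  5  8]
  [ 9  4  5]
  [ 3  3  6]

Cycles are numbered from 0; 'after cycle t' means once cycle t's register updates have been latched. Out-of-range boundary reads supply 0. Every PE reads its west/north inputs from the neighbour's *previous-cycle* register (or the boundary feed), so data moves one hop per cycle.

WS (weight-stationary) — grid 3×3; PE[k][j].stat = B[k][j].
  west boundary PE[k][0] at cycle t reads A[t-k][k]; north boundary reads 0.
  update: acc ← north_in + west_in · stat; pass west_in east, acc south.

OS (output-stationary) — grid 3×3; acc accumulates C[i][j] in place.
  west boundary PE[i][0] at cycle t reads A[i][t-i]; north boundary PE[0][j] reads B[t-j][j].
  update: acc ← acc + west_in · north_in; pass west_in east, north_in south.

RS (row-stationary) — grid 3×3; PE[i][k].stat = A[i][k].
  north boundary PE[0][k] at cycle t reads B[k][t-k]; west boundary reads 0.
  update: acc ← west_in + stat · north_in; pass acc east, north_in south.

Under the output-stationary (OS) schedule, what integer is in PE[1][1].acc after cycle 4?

OS (3×3). Following PE[1][1] plus its west/north inputs:
  c0 r0c1: 0 / 0 / 0
  c0 r1c0: 0 / 0 / 0
  c0 r1c1: 0 / 0 / 0
  c1 r0c1: 15 / 3 / 5
  c1 r1c0: 8 / 8 / 1
  c1 r1c1: 0 / 0 / 0
  c2 r0c1: 43 / 7 / 4
  c2 r1c0: 26 / 2 / 9
  c2 r1c1: 40 / 8 / 5
  c3 r0c1: 70 / 9 / 3
  c3 r1c0: 29 / 1 / 3
  c3 r1c1: 48 / 2 / 4
  c4 r0c1: 70 / 0 / 0
  c4 r1c0: 29 / 0 / 0
  c4 r1c1: 51 / 1 / 3

PE[1][1].acc = 51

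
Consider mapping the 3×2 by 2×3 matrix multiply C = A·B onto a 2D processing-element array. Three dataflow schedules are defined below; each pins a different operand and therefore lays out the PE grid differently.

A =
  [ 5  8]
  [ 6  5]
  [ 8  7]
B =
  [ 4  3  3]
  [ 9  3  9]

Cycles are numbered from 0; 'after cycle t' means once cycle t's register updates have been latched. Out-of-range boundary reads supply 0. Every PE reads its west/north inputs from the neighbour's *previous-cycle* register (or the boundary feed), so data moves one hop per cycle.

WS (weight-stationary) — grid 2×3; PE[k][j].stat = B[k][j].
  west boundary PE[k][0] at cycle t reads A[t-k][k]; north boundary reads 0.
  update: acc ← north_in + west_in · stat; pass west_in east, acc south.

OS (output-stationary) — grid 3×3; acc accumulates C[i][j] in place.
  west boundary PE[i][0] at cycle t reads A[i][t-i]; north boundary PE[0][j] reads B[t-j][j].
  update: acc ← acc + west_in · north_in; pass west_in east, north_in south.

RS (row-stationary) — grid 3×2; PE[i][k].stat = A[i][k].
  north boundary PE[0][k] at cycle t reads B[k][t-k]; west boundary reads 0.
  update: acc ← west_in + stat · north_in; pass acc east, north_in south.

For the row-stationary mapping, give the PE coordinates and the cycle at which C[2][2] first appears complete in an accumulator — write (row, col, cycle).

(row, col, cycle) = (2, 1, 5)

Under RS, C[2][2] lands at PE[2][1]:
  step 0 · PE2,1: acc=0; fwd→0 fwd↓0
  step 1 · PE2,1: acc=0; fwd→0 fwd↓0
  step 2 · PE2,1: acc=0; fwd→0 fwd↓0
  step 3 · PE2,1: acc=95; fwd→95 fwd↓9
  step 4 · PE2,1: acc=45; fwd→45 fwd↓3
  step 5 · PE2,1: acc=87; fwd→87 fwd↓9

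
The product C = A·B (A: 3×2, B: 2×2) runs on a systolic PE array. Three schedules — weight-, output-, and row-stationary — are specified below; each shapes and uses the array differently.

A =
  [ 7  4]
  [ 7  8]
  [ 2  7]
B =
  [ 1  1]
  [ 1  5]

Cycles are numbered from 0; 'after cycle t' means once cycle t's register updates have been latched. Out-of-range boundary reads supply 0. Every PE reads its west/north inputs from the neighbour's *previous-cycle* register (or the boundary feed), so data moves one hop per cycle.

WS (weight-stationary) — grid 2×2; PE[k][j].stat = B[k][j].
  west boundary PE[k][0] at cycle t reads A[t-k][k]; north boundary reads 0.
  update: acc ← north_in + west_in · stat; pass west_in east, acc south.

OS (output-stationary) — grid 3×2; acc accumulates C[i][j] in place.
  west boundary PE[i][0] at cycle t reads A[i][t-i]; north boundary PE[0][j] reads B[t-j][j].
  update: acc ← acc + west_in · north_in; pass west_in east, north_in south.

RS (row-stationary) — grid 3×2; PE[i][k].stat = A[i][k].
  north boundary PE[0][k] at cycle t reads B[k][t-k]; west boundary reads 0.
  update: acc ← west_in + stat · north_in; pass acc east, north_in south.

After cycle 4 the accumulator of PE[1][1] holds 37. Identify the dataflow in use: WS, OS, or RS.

WS (2×2 grid), PE[1][1]:
  cycle 0: PE[1][1] → acc 0, east 0, south 0
  cycle 1: PE[1][1] → acc 0, east 0, south 0
  cycle 2: PE[1][1] → acc 27, east 4, south 27
  cycle 3: PE[1][1] → acc 47, east 8, south 47
  cycle 4: PE[1][1] → acc 37, east 7, south 37
OS (3×2 grid), PE[1][1]:
  cycle 0: PE[1][1] → acc 0, east 0, south 0
  cycle 1: PE[1][1] → acc 0, east 0, south 0
  cycle 2: PE[1][1] → acc 7, east 7, south 1
  cycle 3: PE[1][1] → acc 47, east 8, south 5
  cycle 4: PE[1][1] → acc 47, east 0, south 0
RS (3×2 grid), PE[1][1]:
  cycle 0: PE[1][1] → acc 0, east 0, south 0
  cycle 1: PE[1][1] → acc 0, east 0, south 0
  cycle 2: PE[1][1] → acc 15, east 15, south 1
  cycle 3: PE[1][1] → acc 47, east 47, south 5
  cycle 4: PE[1][1] → acc 0, east 0, south 0

dataflow = WS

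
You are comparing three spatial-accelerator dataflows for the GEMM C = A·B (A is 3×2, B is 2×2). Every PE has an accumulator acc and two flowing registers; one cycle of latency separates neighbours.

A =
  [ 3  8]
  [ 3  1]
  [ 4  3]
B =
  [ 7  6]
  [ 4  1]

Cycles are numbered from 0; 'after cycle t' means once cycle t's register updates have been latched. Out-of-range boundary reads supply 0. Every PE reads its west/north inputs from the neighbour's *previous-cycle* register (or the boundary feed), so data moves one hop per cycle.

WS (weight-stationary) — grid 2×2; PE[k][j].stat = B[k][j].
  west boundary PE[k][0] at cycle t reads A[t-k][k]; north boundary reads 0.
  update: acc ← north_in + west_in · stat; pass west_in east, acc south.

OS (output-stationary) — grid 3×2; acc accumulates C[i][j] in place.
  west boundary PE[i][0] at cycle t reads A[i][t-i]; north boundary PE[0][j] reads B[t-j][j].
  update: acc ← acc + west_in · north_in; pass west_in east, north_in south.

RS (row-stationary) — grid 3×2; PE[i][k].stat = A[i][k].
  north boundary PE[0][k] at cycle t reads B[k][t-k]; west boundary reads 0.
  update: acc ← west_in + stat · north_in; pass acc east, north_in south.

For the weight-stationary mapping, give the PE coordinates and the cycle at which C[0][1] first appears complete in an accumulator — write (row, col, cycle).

WS — PE[1][1] is where C[0][1] collects:
  c0 r1c1: 0 / 0 / 0
  c1 r1c1: 0 / 0 / 0
  c2 r1c1: 26 / 8 / 26

(row, col, cycle) = (1, 1, 2)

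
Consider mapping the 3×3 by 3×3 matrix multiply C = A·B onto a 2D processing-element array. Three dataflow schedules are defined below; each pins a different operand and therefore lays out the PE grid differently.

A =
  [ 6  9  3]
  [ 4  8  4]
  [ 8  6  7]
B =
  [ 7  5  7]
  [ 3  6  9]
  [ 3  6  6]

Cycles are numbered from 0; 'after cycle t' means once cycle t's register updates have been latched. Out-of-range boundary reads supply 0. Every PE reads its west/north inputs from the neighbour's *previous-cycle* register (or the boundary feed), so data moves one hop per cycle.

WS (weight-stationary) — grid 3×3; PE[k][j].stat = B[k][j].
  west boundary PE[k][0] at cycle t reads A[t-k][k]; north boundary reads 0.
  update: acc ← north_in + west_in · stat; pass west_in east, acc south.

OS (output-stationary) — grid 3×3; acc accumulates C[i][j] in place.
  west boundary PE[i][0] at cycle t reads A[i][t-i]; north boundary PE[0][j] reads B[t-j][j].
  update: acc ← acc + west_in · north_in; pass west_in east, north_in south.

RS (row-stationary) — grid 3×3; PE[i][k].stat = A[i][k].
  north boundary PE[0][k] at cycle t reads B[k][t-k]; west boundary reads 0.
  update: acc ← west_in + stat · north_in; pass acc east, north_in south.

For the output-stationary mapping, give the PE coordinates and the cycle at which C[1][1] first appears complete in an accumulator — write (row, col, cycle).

(row, col, cycle) = (1, 1, 4)

Under OS, C[1][1] lands at PE[1][1]:
  c0 r1c1: 0 / 0 / 0
  c1 r1c1: 0 / 0 / 0
  c2 r1c1: 20 / 4 / 5
  c3 r1c1: 68 / 8 / 6
  c4 r1c1: 92 / 4 / 6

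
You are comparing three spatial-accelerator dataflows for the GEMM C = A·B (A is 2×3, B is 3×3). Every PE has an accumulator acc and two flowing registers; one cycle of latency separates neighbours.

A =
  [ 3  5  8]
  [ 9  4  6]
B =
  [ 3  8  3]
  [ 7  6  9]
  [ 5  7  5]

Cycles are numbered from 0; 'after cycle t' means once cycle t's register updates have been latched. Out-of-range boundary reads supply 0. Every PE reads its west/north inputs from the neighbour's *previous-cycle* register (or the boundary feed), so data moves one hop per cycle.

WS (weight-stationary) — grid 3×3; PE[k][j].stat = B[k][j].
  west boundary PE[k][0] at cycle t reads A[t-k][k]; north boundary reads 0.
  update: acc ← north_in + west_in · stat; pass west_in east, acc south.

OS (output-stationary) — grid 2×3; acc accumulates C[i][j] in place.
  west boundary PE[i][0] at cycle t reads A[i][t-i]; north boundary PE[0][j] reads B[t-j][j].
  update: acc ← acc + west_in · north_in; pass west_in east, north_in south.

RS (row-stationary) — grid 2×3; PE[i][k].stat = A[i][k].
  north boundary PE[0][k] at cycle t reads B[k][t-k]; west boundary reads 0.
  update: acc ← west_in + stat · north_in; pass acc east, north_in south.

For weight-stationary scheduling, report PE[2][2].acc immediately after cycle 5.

PE[2][2].acc = 93

Tracing WS — 3×3 array, target PE[2][2]:
  after 0 — PE[1][2] acc=0, pass-E 0, pass-S 0
  after 0 — PE[2][1] acc=0, pass-E 0, pass-S 0
  after 0 — PE[2][2] acc=0, pass-E 0, pass-S 0
  after 1 — PE[1][2] acc=0, pass-E 0, pass-S 0
  after 1 — PE[2][1] acc=0, pass-E 0, pass-S 0
  after 1 — PE[2][2] acc=0, pass-E 0, pass-S 0
  after 2 — PE[1][2] acc=0, pass-E 0, pass-S 0
  after 2 — PE[2][1] acc=0, pass-E 0, pass-S 0
  after 2 — PE[2][2] acc=0, pass-E 0, pass-S 0
  after 3 — PE[1][2] acc=54, pass-E 5, pass-S 54
  after 3 — PE[2][1] acc=110, pass-E 8, pass-S 110
  after 3 — PE[2][2] acc=0, pass-E 0, pass-S 0
  after 4 — PE[1][2] acc=63, pass-E 4, pass-S 63
  after 4 — PE[2][1] acc=138, pass-E 6, pass-S 138
  after 4 — PE[2][2] acc=94, pass-E 8, pass-S 94
  after 5 — PE[1][2] acc=0, pass-E 0, pass-S 0
  after 5 — PE[2][1] acc=0, pass-E 0, pass-S 0
  after 5 — PE[2][2] acc=93, pass-E 6, pass-S 93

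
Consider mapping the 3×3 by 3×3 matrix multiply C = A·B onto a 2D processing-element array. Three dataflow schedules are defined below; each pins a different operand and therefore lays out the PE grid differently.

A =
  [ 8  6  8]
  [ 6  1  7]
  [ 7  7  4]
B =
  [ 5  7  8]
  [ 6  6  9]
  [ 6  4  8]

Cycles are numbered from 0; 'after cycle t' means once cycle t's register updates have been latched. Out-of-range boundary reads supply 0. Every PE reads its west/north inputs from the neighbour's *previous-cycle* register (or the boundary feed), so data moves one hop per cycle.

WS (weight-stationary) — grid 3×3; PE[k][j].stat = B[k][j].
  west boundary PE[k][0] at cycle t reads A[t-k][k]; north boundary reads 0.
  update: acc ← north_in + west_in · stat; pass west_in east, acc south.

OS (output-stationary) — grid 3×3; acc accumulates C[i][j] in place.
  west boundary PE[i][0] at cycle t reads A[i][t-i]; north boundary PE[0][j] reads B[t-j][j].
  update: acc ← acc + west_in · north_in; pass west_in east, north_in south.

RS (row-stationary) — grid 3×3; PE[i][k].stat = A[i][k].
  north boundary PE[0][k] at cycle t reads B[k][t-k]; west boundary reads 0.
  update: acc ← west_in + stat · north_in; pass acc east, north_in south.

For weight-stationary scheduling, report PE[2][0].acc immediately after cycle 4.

PE[2][0].acc = 101

WS 3×3: PE[2][0] cycle-by-cycle (with neighbour feeds):
  step 0 · PE1,0: acc=0; fwd→0 fwd↓0
  step 0 · PE2,0: acc=0; fwd→0 fwd↓0
  step 1 · PE1,0: acc=76; fwd→6 fwd↓76
  step 1 · PE2,0: acc=0; fwd→0 fwd↓0
  step 2 · PE1,0: acc=36; fwd→1 fwd↓36
  step 2 · PE2,0: acc=124; fwd→8 fwd↓124
  step 3 · PE1,0: acc=77; fwd→7 fwd↓77
  step 3 · PE2,0: acc=78; fwd→7 fwd↓78
  step 4 · PE1,0: acc=0; fwd→0 fwd↓0
  step 4 · PE2,0: acc=101; fwd→4 fwd↓101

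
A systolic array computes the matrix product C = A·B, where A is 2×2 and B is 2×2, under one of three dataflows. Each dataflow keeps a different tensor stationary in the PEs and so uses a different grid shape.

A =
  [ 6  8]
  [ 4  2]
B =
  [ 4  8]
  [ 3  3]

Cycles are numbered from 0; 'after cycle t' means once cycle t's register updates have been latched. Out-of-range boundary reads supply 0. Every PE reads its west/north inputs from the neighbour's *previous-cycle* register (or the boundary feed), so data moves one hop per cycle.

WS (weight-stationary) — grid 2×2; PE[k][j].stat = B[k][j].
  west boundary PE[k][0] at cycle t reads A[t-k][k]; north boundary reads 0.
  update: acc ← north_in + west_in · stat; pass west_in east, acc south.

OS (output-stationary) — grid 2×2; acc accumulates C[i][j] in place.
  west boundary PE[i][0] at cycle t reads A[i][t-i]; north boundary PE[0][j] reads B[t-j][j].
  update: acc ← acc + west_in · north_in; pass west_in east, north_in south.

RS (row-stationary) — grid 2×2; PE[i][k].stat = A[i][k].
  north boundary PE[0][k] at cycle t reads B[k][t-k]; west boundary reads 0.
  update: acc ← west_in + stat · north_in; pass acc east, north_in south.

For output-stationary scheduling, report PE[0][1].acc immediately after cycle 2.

PE[0][1].acc = 72

OS on a 2×2 grid — tracing PE[0][1] and its feeders:
  0: (0,0).acc=24  regs=<6,4>
  0: (0,1).acc=0  regs=<0,0>
  1: (0,0).acc=48  regs=<8,3>
  1: (0,1).acc=48  regs=<6,8>
  2: (0,0).acc=48  regs=<0,0>
  2: (0,1).acc=72  regs=<8,3>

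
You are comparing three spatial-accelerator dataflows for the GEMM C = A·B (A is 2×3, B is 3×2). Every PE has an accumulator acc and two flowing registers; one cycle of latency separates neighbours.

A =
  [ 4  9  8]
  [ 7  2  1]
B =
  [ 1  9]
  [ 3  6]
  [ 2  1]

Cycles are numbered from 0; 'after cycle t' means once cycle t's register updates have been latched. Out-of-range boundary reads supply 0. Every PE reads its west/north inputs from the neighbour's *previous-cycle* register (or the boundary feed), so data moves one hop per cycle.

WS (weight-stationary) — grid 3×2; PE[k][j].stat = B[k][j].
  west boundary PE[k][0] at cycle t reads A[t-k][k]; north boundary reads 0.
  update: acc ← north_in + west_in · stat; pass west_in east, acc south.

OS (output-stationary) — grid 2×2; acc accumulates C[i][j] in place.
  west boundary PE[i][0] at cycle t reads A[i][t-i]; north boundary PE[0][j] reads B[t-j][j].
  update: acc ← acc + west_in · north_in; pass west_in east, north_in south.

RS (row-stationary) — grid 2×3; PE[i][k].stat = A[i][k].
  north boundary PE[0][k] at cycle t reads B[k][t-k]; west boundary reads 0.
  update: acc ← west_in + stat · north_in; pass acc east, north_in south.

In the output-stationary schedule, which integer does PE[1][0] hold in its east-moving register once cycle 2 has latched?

register = 2

OS 2×2: PE[1][0] cycle-by-cycle (with neighbour feeds):
  cycle 0: PE[0][0] → acc 4, east 4, south 1
  cycle 0: PE[1][0] → acc 0, east 0, south 0
  cycle 1: PE[0][0] → acc 31, east 9, south 3
  cycle 1: PE[1][0] → acc 7, east 7, south 1
  cycle 2: PE[0][0] → acc 47, east 8, south 2
  cycle 2: PE[1][0] → acc 13, east 2, south 3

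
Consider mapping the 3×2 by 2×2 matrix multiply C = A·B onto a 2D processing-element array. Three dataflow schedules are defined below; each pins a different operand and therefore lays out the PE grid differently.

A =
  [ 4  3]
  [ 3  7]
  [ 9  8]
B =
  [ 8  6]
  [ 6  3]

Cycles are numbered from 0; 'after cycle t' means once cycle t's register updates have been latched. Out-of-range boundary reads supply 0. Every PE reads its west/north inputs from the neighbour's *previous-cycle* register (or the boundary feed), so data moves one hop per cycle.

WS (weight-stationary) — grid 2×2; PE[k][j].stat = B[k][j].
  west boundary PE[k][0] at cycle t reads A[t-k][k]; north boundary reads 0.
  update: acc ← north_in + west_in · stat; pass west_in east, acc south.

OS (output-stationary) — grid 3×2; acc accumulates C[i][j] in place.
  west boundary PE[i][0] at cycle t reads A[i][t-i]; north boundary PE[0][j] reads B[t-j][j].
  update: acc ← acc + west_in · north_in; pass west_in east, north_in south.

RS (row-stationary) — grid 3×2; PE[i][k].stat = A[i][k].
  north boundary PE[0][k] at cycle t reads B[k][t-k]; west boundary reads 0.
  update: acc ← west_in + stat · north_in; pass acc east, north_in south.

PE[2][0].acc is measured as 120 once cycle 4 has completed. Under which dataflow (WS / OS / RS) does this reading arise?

— WS: 2×2 array has no PE[2][0].
OS [3×2] PE[2][0] across cycles:
  t=0 PE[2][0]: acc=0 h=0 v=0
  t=1 PE[2][0]: acc=0 h=0 v=0
  t=2 PE[2][0]: acc=72 h=9 v=8
  t=3 PE[2][0]: acc=120 h=8 v=6
  t=4 PE[2][0]: acc=120 h=0 v=0
RS [3×2] PE[2][0] across cycles:
  t=0 PE[2][0]: acc=0 h=0 v=0
  t=1 PE[2][0]: acc=0 h=0 v=0
  t=2 PE[2][0]: acc=72 h=72 v=8
  t=3 PE[2][0]: acc=54 h=54 v=6
  t=4 PE[2][0]: acc=0 h=0 v=0

dataflow = OS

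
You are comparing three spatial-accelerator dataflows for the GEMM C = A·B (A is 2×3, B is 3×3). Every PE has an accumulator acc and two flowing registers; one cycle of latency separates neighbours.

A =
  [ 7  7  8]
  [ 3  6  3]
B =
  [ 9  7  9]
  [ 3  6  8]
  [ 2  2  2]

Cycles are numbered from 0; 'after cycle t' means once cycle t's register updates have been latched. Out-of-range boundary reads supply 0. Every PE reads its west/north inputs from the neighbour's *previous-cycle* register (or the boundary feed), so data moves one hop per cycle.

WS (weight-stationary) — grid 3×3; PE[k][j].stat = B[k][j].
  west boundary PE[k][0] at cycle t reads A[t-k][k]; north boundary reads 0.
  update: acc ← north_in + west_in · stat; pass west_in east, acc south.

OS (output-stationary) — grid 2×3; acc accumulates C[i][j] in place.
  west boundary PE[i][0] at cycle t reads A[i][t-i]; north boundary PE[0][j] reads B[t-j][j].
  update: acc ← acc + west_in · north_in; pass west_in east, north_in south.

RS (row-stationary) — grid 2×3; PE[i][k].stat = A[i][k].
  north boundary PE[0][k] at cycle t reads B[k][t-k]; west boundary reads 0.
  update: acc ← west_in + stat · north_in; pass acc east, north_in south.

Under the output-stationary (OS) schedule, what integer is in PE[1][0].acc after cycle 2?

Tracing OS — 2×3 array, target PE[1][0]:
  [0] (0,0) acc=63 (h:7 v:9)
  [0] (1,0) acc=0 (h:0 v:0)
  [1] (0,0) acc=84 (h:7 v:3)
  [1] (1,0) acc=27 (h:3 v:9)
  [2] (0,0) acc=100 (h:8 v:2)
  [2] (1,0) acc=45 (h:6 v:3)

PE[1][0].acc = 45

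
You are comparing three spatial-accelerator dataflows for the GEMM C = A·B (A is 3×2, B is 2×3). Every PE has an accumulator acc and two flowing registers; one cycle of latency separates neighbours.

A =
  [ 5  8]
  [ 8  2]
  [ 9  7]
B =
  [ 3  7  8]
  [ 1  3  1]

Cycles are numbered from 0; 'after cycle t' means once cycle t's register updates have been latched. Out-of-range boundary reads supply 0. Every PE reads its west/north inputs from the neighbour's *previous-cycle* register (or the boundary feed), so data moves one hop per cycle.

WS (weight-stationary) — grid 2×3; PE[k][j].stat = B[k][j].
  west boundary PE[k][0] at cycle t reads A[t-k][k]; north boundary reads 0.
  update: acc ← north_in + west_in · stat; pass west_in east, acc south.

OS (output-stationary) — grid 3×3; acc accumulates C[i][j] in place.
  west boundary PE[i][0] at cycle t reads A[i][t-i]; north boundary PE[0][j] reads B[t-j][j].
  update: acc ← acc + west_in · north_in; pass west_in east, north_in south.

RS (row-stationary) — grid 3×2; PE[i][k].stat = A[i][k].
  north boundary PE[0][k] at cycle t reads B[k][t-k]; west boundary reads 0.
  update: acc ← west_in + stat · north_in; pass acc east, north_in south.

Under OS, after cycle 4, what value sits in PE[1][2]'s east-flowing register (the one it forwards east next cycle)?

OS 3×3: PE[1][2] cycle-by-cycle (with neighbour feeds):
  @0  [0,2]  acc 0  |  →0  ↓0
  @0  [1,1]  acc 0  |  →0  ↓0
  @0  [1,2]  acc 0  |  →0  ↓0
  @1  [0,2]  acc 0  |  →0  ↓0
  @1  [1,1]  acc 0  |  →0  ↓0
  @1  [1,2]  acc 0  |  →0  ↓0
  @2  [0,2]  acc 40  |  →5  ↓8
  @2  [1,1]  acc 56  |  →8  ↓7
  @2  [1,2]  acc 0  |  →0  ↓0
  @3  [0,2]  acc 48  |  →8  ↓1
  @3  [1,1]  acc 62  |  →2  ↓3
  @3  [1,2]  acc 64  |  →8  ↓8
  @4  [0,2]  acc 48  |  →0  ↓0
  @4  [1,1]  acc 62  |  →0  ↓0
  @4  [1,2]  acc 66  |  →2  ↓1

register = 2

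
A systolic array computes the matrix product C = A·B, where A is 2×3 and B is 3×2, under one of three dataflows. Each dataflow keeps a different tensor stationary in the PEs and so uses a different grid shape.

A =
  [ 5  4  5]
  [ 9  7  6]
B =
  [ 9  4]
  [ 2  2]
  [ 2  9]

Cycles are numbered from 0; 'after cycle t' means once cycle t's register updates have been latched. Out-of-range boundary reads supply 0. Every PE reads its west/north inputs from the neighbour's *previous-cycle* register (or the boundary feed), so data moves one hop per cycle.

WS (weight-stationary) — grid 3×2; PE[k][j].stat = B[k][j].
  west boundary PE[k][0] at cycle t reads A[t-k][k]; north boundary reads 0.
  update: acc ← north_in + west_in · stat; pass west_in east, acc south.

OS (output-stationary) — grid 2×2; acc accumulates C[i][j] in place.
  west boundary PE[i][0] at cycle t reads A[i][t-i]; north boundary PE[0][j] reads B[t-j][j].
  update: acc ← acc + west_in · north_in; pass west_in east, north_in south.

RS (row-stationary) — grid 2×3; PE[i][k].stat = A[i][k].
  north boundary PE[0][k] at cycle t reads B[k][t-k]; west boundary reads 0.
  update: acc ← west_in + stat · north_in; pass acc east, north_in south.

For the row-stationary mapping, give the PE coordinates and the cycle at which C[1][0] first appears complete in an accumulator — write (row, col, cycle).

(row, col, cycle) = (1, 2, 3)

RS — PE[1][2] is where C[1][0] collects:
  @0  [1,2]  acc 0  |  →0  ↓0
  @1  [1,2]  acc 0  |  →0  ↓0
  @2  [1,2]  acc 0  |  →0  ↓0
  @3  [1,2]  acc 107  |  →107  ↓2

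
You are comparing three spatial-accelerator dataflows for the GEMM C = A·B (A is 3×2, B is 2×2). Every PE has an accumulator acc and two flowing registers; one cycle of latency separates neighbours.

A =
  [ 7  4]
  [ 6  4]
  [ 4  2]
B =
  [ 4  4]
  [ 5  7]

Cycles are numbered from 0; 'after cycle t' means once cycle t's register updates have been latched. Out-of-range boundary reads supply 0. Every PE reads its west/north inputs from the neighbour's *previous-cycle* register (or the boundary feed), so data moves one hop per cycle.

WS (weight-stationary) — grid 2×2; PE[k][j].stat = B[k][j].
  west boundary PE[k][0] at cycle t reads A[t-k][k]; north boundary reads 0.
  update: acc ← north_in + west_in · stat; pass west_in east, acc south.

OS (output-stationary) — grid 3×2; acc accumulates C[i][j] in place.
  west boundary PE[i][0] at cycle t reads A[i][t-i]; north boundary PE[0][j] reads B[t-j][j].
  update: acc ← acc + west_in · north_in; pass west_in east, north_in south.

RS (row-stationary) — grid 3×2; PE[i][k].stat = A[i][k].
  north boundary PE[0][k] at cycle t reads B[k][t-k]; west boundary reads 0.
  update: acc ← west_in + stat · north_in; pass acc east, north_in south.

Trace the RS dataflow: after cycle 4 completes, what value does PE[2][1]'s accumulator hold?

PE[2][1].acc = 30

RS (3×2). Following PE[2][1] plus its west/north inputs:
  step 0 · PE1,1: acc=0; fwd→0 fwd↓0
  step 0 · PE2,0: acc=0; fwd→0 fwd↓0
  step 0 · PE2,1: acc=0; fwd→0 fwd↓0
  step 1 · PE1,1: acc=0; fwd→0 fwd↓0
  step 1 · PE2,0: acc=0; fwd→0 fwd↓0
  step 1 · PE2,1: acc=0; fwd→0 fwd↓0
  step 2 · PE1,1: acc=44; fwd→44 fwd↓5
  step 2 · PE2,0: acc=16; fwd→16 fwd↓4
  step 2 · PE2,1: acc=0; fwd→0 fwd↓0
  step 3 · PE1,1: acc=52; fwd→52 fwd↓7
  step 3 · PE2,0: acc=16; fwd→16 fwd↓4
  step 3 · PE2,1: acc=26; fwd→26 fwd↓5
  step 4 · PE1,1: acc=0; fwd→0 fwd↓0
  step 4 · PE2,0: acc=0; fwd→0 fwd↓0
  step 4 · PE2,1: acc=30; fwd→30 fwd↓7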